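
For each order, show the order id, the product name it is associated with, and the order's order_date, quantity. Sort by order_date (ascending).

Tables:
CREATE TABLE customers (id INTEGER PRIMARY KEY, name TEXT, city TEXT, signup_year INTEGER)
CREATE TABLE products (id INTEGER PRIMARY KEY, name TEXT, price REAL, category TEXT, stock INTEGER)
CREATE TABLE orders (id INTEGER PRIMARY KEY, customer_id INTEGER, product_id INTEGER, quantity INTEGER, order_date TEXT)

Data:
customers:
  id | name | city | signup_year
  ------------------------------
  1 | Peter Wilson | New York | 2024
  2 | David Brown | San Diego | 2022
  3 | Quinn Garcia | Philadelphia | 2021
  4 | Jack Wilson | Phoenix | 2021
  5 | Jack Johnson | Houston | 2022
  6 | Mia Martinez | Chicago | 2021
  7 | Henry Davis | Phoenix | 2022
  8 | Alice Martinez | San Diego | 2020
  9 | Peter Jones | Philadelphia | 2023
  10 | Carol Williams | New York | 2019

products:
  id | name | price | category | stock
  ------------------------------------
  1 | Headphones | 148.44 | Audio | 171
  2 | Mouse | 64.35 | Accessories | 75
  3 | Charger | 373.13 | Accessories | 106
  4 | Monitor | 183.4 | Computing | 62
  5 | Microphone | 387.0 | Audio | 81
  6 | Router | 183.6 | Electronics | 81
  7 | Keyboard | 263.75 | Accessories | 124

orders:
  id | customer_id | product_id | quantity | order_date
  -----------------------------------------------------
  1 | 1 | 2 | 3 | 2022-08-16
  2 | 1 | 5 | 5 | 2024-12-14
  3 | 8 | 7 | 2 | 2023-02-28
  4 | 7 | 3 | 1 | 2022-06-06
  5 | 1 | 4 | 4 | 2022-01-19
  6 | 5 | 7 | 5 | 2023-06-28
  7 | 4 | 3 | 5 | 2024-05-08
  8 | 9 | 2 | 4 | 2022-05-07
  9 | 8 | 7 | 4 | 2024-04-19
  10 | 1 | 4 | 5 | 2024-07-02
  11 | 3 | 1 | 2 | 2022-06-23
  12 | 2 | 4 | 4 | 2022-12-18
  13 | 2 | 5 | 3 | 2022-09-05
SELECT c.id, p.name AS product, c.order_date, c.quantity FROM orders c JOIN products p ON c.product_id = p.id ORDER BY c.order_date ASC

Execution result:
id | product | order_date | quantity
5 | Monitor | 2022-01-19 | 4
8 | Mouse | 2022-05-07 | 4
4 | Charger | 2022-06-06 | 1
11 | Headphones | 2022-06-23 | 2
1 | Mouse | 2022-08-16 | 3
13 | Microphone | 2022-09-05 | 3
12 | Monitor | 2022-12-18 | 4
3 | Keyboard | 2023-02-28 | 2
6 | Keyboard | 2023-06-28 | 5
9 | Keyboard | 2024-04-19 | 4
7 | Charger | 2024-05-08 | 5
10 | Monitor | 2024-07-02 | 5
2 | Microphone | 2024-12-14 | 5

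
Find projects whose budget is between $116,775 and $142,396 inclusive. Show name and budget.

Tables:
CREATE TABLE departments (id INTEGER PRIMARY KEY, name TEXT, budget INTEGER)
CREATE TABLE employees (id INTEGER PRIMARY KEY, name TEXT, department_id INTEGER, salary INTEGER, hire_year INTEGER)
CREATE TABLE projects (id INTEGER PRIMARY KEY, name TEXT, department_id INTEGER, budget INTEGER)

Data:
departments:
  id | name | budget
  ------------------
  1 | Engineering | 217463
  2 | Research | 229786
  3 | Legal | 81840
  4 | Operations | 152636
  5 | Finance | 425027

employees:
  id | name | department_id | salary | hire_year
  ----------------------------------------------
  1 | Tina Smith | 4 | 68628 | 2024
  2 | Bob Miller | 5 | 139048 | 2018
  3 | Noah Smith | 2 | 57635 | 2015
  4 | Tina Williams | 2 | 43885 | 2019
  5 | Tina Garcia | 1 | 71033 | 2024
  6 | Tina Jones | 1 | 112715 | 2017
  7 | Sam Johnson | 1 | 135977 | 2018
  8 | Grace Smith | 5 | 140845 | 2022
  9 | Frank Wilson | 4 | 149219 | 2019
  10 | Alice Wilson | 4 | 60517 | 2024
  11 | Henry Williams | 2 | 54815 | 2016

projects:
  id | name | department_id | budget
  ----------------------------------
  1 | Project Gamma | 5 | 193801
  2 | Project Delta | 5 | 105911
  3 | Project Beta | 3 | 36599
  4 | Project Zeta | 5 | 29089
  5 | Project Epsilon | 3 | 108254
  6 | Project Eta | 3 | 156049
SELECT name, budget FROM projects WHERE budget BETWEEN 116775 AND 142396

Execution result:
(no rows)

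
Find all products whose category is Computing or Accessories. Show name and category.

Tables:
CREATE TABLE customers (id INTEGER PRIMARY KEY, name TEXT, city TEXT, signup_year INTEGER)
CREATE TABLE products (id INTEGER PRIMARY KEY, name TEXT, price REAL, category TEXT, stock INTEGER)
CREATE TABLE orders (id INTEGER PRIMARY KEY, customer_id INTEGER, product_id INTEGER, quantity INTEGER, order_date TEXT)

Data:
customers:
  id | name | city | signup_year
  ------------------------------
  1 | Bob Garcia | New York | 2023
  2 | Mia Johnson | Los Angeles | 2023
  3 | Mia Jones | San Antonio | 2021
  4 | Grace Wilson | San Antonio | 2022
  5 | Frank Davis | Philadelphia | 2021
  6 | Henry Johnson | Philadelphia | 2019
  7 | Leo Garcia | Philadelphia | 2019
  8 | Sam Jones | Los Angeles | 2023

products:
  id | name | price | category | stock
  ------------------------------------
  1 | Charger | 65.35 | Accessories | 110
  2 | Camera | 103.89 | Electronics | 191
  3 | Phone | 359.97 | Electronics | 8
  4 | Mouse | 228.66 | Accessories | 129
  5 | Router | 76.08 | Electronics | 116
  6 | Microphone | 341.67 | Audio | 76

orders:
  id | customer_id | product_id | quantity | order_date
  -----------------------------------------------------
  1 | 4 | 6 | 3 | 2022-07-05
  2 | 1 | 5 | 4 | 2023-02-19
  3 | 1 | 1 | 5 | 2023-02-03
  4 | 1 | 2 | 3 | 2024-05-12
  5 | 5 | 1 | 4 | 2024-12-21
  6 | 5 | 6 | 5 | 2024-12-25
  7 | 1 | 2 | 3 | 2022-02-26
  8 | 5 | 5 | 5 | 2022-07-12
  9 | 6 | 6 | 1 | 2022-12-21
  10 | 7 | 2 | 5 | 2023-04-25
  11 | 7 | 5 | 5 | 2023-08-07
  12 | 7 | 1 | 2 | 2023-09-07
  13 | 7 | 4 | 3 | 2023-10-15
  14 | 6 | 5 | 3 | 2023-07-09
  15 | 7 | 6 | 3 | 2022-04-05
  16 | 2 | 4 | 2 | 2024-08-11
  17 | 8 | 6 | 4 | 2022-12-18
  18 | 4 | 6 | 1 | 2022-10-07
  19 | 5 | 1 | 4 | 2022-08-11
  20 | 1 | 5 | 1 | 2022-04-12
SELECT name, category FROM products WHERE category IN ('Computing', 'Accessories')

Execution result:
name | category
Charger | Accessories
Mouse | Accessories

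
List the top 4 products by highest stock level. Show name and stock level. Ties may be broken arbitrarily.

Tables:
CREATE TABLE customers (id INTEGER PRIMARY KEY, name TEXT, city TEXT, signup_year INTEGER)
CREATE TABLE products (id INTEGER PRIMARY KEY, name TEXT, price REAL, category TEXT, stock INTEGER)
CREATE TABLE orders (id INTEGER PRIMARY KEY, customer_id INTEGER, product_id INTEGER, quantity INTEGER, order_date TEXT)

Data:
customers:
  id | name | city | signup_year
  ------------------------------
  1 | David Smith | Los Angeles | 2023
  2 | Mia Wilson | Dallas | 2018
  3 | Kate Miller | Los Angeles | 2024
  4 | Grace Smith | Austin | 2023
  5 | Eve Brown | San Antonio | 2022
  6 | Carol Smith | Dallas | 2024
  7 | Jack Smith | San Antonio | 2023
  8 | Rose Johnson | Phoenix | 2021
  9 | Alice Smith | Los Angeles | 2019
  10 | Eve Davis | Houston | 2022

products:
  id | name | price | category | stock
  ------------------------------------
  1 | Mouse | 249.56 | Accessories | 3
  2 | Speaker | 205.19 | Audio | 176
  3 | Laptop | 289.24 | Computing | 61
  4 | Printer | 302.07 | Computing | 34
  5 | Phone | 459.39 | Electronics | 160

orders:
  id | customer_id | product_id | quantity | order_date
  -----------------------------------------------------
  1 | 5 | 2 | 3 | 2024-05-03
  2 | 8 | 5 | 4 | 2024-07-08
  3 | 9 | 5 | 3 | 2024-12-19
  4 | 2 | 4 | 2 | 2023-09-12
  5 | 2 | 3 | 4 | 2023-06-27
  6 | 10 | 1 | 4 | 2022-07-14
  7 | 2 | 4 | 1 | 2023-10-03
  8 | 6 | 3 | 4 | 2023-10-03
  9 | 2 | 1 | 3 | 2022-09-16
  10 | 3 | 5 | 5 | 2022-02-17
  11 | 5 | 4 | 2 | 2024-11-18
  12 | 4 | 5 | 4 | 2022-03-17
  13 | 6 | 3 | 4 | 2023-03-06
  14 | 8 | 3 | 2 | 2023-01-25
SELECT name, stock FROM products ORDER BY stock DESC LIMIT 4

Execution result:
name | stock
Speaker | 176
Phone | 160
Laptop | 61
Printer | 34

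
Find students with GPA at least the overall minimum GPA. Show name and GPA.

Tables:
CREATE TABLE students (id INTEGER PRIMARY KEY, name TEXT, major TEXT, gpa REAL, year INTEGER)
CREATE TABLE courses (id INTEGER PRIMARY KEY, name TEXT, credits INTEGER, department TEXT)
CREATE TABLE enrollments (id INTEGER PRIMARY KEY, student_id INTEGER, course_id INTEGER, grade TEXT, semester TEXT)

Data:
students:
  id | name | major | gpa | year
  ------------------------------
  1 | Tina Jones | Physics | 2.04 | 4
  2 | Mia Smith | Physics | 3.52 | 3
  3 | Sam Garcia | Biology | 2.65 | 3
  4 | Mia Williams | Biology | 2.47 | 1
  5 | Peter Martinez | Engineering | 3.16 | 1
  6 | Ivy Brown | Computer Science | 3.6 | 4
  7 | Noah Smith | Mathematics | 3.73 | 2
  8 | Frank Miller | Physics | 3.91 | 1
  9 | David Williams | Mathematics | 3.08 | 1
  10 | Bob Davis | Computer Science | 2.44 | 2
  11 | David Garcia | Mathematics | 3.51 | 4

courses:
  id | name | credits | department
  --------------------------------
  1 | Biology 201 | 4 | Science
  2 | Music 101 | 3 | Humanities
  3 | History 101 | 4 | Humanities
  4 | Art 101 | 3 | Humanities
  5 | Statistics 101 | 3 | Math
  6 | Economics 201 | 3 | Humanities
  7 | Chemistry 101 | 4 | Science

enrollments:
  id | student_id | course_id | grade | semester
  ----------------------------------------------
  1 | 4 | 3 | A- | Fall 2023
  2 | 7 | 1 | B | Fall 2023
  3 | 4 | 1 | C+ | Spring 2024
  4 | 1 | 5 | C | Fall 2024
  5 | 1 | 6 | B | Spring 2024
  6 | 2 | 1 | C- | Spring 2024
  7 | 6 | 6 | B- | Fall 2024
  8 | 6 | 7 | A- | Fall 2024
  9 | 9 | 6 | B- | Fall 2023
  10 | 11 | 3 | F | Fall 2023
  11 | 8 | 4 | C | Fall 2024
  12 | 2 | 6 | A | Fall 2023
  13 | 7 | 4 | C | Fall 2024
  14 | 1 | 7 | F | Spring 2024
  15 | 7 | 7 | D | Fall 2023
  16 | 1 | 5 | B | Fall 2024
SELECT name, gpa FROM students WHERE gpa >= (SELECT MIN(gpa) FROM students)

Execution result:
name | gpa
Tina Jones | 2.04
Mia Smith | 3.52
Sam Garcia | 2.65
Mia Williams | 2.47
Peter Martinez | 3.16
Ivy Brown | 3.60
Noah Smith | 3.73
Frank Miller | 3.91
David Williams | 3.08
Bob Davis | 2.44
David Garcia | 3.51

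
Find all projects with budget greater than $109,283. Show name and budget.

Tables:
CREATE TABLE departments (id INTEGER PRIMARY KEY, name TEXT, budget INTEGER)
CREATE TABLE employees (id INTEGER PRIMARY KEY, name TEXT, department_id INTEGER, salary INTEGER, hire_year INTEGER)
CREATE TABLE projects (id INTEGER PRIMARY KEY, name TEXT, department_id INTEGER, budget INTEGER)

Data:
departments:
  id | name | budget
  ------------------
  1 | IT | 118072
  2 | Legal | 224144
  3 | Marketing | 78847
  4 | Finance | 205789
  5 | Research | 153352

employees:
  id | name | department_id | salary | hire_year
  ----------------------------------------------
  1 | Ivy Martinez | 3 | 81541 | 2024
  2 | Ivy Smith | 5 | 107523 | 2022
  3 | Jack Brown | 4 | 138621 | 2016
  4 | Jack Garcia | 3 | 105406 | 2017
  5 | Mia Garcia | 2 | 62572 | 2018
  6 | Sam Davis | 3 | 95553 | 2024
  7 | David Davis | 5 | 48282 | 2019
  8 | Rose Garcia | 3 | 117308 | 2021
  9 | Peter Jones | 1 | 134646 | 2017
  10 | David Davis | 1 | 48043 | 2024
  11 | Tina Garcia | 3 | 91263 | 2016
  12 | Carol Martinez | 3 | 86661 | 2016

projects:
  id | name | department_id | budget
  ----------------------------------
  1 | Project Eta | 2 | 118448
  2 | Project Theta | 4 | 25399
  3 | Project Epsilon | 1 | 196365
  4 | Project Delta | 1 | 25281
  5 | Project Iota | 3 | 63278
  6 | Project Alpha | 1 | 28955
SELECT name, budget FROM projects WHERE budget > 109283

Execution result:
name | budget
Project Eta | 118448
Project Epsilon | 196365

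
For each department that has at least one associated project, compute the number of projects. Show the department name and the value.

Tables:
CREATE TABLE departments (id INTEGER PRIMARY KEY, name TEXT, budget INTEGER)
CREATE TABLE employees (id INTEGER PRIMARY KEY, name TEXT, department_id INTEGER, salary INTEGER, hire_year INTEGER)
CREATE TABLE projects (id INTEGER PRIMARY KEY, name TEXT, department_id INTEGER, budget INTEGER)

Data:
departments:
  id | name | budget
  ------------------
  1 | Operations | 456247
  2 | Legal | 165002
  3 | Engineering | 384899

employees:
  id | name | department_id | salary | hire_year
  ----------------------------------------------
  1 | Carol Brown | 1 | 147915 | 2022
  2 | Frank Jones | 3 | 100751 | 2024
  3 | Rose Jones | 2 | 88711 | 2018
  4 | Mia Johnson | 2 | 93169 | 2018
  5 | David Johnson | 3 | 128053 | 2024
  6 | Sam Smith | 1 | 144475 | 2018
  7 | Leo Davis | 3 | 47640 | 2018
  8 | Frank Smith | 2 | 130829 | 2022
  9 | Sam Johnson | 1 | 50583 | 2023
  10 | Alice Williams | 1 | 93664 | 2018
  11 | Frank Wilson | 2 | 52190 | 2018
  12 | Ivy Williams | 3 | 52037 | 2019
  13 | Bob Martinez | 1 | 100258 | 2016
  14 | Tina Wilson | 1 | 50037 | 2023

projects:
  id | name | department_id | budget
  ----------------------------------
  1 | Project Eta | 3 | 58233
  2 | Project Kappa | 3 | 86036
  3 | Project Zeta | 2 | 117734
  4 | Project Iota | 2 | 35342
SELECT p.name, COUNT(*) AS n FROM projects c JOIN departments p ON c.department_id = p.id GROUP BY p.id, p.name

Execution result:
name | n
Legal | 2
Engineering | 2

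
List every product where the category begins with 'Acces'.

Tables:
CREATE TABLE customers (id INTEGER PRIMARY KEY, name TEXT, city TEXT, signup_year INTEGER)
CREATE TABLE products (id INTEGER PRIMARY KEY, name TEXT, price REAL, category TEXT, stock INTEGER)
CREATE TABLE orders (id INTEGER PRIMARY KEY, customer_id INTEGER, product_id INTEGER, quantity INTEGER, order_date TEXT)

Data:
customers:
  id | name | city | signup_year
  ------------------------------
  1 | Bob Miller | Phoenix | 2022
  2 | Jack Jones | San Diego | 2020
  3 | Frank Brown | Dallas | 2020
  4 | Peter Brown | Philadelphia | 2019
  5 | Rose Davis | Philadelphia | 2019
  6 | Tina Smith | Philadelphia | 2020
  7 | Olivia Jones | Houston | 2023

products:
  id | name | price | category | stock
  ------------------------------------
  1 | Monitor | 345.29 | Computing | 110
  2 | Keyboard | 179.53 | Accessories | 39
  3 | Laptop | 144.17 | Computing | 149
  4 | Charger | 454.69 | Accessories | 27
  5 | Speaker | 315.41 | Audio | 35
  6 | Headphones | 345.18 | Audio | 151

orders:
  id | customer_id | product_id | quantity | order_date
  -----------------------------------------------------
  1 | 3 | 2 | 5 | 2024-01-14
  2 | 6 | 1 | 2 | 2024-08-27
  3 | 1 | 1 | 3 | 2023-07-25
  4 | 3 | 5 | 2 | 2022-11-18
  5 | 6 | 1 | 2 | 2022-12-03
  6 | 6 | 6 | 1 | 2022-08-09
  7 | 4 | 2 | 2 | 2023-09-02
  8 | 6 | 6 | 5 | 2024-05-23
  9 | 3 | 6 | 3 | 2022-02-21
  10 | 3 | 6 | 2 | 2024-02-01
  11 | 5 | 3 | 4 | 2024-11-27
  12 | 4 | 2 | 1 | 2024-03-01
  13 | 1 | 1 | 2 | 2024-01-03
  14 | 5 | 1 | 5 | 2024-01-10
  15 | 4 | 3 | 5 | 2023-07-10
SELECT name, category FROM products WHERE category LIKE 'Acces%'

Execution result:
name | category
Keyboard | Accessories
Charger | Accessories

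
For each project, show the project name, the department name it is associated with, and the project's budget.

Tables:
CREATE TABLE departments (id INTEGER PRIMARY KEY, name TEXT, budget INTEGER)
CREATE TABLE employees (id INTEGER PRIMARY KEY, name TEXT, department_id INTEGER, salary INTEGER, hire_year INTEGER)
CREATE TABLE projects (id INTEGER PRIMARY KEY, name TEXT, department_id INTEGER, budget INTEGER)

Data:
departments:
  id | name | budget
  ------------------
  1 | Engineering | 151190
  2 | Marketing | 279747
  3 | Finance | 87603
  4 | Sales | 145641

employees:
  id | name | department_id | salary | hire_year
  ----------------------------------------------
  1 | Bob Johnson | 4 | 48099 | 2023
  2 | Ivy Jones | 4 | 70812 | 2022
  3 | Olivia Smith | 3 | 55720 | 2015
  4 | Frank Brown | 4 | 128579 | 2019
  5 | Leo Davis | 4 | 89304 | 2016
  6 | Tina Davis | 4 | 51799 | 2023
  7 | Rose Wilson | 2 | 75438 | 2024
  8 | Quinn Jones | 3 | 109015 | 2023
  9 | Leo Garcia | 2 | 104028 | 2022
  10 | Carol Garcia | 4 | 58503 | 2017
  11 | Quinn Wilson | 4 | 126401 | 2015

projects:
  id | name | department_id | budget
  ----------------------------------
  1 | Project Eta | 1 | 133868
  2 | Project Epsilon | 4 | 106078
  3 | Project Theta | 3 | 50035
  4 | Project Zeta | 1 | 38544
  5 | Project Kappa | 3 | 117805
SELECT c.name, p.name AS department, c.budget FROM projects c JOIN departments p ON c.department_id = p.id

Execution result:
name | department | budget
Project Eta | Engineering | 133868
Project Epsilon | Sales | 106078
Project Theta | Finance | 50035
Project Zeta | Engineering | 38544
Project Kappa | Finance | 117805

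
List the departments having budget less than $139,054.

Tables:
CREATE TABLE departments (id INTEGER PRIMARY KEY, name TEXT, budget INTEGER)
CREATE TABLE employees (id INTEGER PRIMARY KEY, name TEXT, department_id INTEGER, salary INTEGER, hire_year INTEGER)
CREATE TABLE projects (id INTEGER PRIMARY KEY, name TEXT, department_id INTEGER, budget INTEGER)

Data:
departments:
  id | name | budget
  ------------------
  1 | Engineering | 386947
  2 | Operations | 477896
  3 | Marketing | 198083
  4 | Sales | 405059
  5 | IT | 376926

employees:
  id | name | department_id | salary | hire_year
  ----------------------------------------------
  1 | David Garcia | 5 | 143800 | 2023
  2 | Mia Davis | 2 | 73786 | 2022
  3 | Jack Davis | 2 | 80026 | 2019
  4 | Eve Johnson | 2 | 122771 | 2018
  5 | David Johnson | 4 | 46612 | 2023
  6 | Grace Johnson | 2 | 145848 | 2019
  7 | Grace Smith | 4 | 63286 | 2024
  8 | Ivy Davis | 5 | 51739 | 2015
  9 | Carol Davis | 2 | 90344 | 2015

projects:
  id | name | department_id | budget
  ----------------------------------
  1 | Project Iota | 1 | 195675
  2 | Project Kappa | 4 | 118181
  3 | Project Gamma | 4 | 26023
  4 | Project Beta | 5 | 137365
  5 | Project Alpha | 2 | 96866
SELECT name, budget FROM departments WHERE budget < 139054

Execution result:
(no rows)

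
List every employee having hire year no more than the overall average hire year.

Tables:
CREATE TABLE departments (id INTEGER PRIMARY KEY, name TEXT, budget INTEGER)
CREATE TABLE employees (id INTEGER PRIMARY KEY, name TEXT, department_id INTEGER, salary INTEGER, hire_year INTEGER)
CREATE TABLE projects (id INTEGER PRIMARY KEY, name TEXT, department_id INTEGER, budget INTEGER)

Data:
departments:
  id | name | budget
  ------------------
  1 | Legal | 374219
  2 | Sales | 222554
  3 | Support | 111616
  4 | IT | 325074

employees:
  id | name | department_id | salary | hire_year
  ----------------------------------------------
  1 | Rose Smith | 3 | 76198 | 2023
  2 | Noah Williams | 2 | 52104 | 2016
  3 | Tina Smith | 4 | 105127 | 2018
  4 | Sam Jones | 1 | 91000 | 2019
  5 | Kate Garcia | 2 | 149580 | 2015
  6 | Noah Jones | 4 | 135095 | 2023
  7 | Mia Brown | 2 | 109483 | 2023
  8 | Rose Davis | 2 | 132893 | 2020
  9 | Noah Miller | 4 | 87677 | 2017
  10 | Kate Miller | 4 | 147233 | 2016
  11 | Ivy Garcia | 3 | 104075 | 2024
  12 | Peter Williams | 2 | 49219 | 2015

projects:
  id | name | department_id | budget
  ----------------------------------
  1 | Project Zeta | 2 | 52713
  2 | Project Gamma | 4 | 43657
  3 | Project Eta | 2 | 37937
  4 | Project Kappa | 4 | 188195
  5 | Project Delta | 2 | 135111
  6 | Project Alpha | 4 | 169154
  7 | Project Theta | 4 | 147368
SELECT name, hire_year FROM employees WHERE hire_year <= (SELECT AVG(hire_year) FROM employees)

Execution result:
name | hire_year
Noah Williams | 2016
Tina Smith | 2018
Sam Jones | 2019
Kate Garcia | 2015
Noah Miller | 2017
Kate Miller | 2016
Peter Williams | 2015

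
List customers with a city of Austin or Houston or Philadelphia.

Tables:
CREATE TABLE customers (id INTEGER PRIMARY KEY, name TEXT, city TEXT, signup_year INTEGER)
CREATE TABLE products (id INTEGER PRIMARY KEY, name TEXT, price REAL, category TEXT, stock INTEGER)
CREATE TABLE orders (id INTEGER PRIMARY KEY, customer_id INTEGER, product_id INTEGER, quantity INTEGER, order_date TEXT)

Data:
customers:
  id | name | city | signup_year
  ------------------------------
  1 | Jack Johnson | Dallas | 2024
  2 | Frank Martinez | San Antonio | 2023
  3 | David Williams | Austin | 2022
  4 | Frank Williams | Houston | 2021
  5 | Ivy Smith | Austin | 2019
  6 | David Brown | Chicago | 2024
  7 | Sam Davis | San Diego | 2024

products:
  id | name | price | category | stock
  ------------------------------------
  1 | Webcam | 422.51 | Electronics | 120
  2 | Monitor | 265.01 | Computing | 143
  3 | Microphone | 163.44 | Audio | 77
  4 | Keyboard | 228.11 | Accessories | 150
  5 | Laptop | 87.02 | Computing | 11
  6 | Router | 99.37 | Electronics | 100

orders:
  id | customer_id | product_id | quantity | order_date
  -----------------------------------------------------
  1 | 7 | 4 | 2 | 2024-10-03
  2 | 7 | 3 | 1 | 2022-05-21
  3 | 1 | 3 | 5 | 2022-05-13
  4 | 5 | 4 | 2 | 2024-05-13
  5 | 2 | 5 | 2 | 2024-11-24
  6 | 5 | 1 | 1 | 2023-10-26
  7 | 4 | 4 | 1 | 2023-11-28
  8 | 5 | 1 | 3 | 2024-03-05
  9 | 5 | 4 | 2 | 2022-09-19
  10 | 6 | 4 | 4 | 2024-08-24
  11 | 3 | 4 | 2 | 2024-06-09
SELECT name, city FROM customers WHERE city IN ('Austin', 'Houston', 'Philadelphia')

Execution result:
name | city
David Williams | Austin
Frank Williams | Houston
Ivy Smith | Austin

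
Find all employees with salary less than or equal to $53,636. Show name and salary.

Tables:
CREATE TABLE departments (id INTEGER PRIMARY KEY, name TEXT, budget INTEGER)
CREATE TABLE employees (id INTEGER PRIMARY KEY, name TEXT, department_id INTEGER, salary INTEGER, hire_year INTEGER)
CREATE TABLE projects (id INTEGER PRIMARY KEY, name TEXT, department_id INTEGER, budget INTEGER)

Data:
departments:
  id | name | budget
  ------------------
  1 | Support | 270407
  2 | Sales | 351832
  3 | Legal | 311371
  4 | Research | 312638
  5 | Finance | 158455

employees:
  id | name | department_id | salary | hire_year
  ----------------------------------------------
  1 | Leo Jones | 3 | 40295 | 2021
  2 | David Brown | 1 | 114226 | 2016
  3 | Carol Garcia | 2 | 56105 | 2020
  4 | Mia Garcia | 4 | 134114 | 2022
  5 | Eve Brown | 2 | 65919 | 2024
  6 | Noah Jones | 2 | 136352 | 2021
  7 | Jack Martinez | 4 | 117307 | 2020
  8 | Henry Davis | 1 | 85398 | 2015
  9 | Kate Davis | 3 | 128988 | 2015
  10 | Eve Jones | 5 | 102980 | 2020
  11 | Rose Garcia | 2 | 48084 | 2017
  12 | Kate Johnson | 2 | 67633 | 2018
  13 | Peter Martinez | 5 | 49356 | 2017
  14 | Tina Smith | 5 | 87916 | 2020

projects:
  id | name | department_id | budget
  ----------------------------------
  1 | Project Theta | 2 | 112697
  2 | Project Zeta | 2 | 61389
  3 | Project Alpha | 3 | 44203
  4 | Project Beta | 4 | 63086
SELECT name, salary FROM employees WHERE salary <= 53636

Execution result:
name | salary
Leo Jones | 40295
Rose Garcia | 48084
Peter Martinez | 49356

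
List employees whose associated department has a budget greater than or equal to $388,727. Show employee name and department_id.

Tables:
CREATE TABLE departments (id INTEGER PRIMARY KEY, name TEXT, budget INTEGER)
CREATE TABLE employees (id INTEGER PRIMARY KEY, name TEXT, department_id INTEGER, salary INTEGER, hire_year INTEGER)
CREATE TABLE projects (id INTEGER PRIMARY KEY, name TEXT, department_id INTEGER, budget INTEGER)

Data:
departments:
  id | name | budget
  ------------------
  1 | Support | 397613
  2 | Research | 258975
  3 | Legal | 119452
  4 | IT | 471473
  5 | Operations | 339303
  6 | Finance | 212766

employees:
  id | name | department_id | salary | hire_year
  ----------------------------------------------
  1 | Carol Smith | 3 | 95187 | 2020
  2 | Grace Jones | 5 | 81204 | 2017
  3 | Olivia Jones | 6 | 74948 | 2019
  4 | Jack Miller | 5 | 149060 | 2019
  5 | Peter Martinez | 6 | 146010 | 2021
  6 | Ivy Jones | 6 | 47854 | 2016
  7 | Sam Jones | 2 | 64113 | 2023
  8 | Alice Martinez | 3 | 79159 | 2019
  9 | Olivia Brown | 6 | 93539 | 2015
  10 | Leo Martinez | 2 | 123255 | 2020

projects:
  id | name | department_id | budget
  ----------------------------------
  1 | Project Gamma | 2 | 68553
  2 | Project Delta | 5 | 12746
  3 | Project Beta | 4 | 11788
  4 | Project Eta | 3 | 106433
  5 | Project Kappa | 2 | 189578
SELECT name, department_id FROM employees WHERE department_id IN (SELECT id FROM departments WHERE budget >= 388727)

Execution result:
(no rows)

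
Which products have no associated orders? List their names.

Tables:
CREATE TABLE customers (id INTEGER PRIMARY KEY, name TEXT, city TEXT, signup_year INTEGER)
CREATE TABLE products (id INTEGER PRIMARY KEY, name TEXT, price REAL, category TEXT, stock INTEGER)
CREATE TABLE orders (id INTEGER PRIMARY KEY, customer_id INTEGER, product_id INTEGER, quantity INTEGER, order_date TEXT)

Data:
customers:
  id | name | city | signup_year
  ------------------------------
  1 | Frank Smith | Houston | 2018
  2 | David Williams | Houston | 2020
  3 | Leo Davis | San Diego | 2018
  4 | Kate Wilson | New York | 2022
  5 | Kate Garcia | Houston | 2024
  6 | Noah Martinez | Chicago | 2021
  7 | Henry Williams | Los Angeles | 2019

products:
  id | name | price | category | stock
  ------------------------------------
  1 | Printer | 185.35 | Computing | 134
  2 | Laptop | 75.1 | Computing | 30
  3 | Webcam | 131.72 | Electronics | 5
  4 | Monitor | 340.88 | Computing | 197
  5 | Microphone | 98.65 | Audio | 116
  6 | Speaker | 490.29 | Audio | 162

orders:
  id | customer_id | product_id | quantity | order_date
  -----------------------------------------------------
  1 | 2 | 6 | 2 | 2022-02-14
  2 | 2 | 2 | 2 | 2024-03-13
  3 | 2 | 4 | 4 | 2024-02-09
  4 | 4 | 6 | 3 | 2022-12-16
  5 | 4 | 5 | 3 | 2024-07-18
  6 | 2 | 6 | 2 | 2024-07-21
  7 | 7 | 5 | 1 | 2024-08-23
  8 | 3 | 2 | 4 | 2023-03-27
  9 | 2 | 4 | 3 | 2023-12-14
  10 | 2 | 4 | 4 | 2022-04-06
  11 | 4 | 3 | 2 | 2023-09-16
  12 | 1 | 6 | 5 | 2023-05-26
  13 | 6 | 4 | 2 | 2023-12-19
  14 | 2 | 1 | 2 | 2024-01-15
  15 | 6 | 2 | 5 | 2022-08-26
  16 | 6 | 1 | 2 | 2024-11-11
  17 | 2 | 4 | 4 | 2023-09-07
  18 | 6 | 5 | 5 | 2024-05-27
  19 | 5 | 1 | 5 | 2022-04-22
SELECT p.name FROM products p LEFT JOIN orders c ON c.product_id = p.id WHERE c.id IS NULL

Execution result:
(no rows)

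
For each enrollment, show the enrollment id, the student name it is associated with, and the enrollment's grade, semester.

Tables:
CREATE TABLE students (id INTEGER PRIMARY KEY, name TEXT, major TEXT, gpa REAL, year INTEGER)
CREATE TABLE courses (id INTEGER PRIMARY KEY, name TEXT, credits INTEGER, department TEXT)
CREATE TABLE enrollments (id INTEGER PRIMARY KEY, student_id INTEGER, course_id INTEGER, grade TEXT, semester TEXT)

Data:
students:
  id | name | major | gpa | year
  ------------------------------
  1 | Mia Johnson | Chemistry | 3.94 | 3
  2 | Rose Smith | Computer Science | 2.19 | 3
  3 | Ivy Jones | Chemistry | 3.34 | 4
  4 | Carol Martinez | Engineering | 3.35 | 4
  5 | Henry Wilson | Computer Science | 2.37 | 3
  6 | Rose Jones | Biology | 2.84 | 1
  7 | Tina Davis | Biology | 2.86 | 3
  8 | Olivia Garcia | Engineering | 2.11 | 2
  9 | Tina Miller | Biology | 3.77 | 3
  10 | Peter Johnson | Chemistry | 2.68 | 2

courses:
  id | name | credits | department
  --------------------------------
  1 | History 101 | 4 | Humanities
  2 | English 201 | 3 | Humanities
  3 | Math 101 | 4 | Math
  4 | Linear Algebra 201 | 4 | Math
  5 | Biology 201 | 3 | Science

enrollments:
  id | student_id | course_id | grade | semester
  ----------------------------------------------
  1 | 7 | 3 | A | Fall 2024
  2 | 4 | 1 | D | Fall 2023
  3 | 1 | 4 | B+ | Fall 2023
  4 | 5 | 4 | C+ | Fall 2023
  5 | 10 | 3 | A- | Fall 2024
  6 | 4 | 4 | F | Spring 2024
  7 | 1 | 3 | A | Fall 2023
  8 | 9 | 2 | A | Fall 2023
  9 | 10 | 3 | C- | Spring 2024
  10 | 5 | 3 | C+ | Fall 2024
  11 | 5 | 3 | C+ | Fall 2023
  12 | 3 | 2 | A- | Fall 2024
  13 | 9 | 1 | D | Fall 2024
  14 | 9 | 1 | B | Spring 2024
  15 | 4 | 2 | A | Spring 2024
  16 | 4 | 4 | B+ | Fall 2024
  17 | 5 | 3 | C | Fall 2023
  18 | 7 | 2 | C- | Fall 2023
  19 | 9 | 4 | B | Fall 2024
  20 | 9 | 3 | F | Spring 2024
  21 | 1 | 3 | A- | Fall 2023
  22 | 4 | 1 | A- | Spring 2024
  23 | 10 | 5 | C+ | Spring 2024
SELECT c.id, p.name AS student, c.grade, c.semester FROM enrollments c JOIN students p ON c.student_id = p.id

Execution result:
id | student | grade | semester
1 | Tina Davis | A | Fall 2024
2 | Carol Martinez | D | Fall 2023
3 | Mia Johnson | B+ | Fall 2023
4 | Henry Wilson | C+ | Fall 2023
5 | Peter Johnson | A- | Fall 2024
6 | Carol Martinez | F | Spring 2024
7 | Mia Johnson | A | Fall 2023
8 | Tina Miller | A | Fall 2023
9 | Peter Johnson | C- | Spring 2024
10 | Henry Wilson | C+ | Fall 2024
11 | Henry Wilson | C+ | Fall 2023
12 | Ivy Jones | A- | Fall 2024
13 | Tina Miller | D | Fall 2024
14 | Tina Miller | B | Spring 2024
15 | Carol Martinez | A | Spring 2024
16 | Carol Martinez | B+ | Fall 2024
17 | Henry Wilson | C | Fall 2023
18 | Tina Davis | C- | Fall 2023
19 | Tina Miller | B | Fall 2024
20 | Tina Miller | F | Spring 2024
21 | Mia Johnson | A- | Fall 2023
22 | Carol Martinez | A- | Spring 2024
23 | Peter Johnson | C+ | Spring 2024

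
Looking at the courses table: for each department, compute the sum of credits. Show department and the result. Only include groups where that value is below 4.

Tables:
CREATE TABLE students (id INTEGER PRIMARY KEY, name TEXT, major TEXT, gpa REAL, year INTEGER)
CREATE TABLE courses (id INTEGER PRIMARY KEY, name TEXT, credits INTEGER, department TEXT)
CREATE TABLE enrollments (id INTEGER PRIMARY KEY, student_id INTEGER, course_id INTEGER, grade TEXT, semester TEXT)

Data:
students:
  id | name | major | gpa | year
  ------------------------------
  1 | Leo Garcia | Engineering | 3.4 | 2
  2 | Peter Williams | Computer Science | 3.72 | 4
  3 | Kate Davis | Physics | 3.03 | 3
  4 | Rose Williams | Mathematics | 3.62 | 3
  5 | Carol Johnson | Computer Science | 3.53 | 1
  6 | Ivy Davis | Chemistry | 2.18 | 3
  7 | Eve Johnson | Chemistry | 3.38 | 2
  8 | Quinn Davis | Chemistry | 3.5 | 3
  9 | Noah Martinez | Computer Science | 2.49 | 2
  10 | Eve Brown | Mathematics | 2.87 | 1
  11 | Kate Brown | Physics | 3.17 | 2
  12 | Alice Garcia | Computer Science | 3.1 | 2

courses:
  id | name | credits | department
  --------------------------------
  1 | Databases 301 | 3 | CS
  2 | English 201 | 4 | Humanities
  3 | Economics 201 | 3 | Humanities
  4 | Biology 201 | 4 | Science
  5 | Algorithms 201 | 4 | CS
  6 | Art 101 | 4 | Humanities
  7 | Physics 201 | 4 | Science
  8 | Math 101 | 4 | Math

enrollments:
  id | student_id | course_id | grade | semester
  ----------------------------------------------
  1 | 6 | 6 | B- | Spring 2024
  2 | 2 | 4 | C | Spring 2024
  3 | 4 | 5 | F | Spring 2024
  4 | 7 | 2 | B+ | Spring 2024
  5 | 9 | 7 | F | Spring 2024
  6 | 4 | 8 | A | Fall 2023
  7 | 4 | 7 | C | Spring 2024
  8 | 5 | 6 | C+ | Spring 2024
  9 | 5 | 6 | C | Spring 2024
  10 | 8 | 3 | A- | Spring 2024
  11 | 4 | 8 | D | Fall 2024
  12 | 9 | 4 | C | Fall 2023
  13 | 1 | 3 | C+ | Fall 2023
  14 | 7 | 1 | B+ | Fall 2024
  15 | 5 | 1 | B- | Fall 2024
SELECT department, SUM(credits) AS sum_credits FROM courses GROUP BY department HAVING SUM(credits) < 4

Execution result:
(no rows)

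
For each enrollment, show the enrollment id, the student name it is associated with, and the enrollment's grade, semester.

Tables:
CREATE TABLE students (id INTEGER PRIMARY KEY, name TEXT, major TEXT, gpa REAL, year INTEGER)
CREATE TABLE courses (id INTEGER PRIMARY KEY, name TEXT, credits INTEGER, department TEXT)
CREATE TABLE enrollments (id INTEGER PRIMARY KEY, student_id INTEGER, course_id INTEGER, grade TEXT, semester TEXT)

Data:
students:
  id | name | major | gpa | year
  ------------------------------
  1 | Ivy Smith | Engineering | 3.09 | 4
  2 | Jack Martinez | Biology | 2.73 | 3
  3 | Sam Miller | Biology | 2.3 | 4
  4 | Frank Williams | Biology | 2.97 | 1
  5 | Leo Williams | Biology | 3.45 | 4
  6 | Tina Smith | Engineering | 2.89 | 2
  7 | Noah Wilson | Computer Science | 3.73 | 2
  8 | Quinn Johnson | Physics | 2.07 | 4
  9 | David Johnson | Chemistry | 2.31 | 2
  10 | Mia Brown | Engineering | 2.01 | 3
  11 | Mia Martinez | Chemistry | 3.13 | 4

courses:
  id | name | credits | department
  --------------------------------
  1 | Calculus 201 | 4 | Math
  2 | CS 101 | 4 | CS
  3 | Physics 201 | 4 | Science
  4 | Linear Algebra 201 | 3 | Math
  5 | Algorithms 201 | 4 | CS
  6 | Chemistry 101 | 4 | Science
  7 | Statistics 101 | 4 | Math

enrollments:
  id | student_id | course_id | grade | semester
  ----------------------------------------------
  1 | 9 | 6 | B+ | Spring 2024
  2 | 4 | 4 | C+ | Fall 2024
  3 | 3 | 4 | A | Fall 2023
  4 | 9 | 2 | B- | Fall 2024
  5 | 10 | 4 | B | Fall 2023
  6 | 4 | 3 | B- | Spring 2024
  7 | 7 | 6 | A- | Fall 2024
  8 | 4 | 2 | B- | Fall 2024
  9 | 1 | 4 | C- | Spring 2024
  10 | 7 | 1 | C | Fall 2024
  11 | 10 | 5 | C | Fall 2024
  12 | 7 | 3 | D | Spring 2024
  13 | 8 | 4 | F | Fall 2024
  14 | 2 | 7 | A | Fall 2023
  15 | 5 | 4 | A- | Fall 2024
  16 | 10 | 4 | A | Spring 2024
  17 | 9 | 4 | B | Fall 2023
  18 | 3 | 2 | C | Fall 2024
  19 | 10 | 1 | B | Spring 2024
SELECT c.id, p.name AS student, c.grade, c.semester FROM enrollments c JOIN students p ON c.student_id = p.id

Execution result:
id | student | grade | semester
1 | David Johnson | B+ | Spring 2024
2 | Frank Williams | C+ | Fall 2024
3 | Sam Miller | A | Fall 2023
4 | David Johnson | B- | Fall 2024
5 | Mia Brown | B | Fall 2023
6 | Frank Williams | B- | Spring 2024
7 | Noah Wilson | A- | Fall 2024
8 | Frank Williams | B- | Fall 2024
9 | Ivy Smith | C- | Spring 2024
10 | Noah Wilson | C | Fall 2024
11 | Mia Brown | C | Fall 2024
12 | Noah Wilson | D | Spring 2024
13 | Quinn Johnson | F | Fall 2024
14 | Jack Martinez | A | Fall 2023
15 | Leo Williams | A- | Fall 2024
16 | Mia Brown | A | Spring 2024
17 | David Johnson | B | Fall 2023
18 | Sam Miller | C | Fall 2024
19 | Mia Brown | B | Spring 2024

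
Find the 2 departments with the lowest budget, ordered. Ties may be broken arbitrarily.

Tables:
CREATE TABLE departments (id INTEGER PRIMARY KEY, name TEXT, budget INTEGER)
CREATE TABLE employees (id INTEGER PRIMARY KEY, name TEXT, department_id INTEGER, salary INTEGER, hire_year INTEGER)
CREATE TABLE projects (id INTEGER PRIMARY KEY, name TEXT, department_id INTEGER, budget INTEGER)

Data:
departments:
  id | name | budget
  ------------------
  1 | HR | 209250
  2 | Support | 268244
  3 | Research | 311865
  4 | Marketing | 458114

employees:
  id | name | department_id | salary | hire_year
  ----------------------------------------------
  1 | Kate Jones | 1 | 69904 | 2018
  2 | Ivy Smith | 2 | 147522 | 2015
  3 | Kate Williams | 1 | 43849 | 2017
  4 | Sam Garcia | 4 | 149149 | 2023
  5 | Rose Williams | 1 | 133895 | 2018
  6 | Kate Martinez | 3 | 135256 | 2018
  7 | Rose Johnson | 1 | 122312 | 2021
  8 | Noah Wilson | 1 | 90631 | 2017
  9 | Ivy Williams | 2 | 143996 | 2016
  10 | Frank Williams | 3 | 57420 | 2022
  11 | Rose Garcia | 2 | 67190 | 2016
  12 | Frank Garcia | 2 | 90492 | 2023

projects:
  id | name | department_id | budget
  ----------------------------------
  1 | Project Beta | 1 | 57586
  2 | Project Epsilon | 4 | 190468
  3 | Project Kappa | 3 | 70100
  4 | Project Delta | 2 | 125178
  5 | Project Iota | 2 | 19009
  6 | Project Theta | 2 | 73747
SELECT name, budget FROM departments ORDER BY budget ASC LIMIT 2

Execution result:
name | budget
HR | 209250
Support | 268244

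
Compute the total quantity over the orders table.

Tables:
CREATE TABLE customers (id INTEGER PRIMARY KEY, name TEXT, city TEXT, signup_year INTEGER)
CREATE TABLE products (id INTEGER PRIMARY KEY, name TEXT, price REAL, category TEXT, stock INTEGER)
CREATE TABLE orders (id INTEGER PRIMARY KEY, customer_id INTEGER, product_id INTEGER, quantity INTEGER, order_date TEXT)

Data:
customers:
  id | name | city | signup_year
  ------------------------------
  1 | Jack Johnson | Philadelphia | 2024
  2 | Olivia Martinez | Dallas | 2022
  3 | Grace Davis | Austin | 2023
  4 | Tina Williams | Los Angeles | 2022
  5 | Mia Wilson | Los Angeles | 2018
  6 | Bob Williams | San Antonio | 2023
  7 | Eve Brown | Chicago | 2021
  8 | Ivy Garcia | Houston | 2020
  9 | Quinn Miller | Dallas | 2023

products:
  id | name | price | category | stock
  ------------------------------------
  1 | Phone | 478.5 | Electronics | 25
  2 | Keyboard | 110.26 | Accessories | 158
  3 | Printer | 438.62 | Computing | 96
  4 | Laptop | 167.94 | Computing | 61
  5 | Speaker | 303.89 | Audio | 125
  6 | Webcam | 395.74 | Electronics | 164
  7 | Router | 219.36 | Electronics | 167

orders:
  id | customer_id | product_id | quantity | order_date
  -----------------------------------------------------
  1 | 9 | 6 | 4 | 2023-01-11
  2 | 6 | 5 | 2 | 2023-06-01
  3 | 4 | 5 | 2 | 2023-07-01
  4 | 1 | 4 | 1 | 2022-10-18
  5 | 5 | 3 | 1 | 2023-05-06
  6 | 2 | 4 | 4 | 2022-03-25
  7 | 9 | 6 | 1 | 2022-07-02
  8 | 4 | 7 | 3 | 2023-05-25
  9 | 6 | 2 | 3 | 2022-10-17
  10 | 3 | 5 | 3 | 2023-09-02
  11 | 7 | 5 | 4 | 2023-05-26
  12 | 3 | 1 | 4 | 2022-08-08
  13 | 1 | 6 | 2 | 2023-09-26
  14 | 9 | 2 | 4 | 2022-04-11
SELECT SUM(quantity) FROM orders

Execution result:
38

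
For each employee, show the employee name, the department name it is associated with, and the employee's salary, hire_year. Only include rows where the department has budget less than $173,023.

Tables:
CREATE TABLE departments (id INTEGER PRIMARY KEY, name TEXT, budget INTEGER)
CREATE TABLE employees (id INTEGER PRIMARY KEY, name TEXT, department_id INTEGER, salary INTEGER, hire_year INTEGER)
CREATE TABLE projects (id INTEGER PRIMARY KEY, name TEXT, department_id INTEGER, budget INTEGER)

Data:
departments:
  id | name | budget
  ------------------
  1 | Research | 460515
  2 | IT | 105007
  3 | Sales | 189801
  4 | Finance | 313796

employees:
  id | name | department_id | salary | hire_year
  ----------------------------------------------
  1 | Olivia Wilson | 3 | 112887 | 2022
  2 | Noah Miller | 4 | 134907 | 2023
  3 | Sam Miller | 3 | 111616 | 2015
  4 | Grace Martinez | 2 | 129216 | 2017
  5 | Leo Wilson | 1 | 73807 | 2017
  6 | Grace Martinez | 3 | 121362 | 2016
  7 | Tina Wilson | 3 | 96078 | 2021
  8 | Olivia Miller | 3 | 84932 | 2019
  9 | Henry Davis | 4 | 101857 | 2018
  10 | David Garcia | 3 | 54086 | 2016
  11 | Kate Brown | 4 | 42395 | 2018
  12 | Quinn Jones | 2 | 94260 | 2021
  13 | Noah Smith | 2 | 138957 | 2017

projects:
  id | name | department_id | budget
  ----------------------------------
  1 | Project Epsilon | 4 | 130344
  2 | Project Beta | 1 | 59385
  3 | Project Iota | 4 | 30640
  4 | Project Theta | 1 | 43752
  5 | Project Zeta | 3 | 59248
SELECT c.name, p.name AS department, c.salary, c.hire_year FROM employees c JOIN departments p ON c.department_id = p.id WHERE p.budget < 173023

Execution result:
name | department | salary | hire_year
Grace Martinez | IT | 129216 | 2017
Quinn Jones | IT | 94260 | 2021
Noah Smith | IT | 138957 | 2017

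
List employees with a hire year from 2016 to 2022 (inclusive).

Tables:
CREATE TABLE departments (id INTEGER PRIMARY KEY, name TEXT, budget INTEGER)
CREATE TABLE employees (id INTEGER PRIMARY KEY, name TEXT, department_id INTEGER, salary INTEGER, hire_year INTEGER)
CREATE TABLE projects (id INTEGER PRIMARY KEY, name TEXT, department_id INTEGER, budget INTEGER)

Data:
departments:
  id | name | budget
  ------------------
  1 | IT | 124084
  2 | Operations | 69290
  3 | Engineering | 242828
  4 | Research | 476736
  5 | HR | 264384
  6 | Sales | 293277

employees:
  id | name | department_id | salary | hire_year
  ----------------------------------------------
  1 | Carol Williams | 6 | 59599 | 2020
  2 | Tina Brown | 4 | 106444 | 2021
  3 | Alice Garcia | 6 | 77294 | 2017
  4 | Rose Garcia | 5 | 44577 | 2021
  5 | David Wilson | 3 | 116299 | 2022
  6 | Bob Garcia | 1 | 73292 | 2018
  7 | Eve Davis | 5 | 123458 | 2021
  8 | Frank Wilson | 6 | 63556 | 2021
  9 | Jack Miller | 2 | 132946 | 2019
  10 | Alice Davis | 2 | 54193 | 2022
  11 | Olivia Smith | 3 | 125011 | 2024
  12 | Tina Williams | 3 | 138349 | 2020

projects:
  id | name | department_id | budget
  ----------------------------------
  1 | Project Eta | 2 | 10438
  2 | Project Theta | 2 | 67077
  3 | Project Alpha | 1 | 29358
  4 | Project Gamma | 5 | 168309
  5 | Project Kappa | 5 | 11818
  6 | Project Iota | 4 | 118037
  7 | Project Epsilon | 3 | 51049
SELECT name, hire_year FROM employees WHERE hire_year BETWEEN 2016 AND 2022

Execution result:
name | hire_year
Carol Williams | 2020
Tina Brown | 2021
Alice Garcia | 2017
Rose Garcia | 2021
David Wilson | 2022
Bob Garcia | 2018
Eve Davis | 2021
Frank Wilson | 2021
Jack Miller | 2019
Alice Davis | 2022
Tina Williams | 2020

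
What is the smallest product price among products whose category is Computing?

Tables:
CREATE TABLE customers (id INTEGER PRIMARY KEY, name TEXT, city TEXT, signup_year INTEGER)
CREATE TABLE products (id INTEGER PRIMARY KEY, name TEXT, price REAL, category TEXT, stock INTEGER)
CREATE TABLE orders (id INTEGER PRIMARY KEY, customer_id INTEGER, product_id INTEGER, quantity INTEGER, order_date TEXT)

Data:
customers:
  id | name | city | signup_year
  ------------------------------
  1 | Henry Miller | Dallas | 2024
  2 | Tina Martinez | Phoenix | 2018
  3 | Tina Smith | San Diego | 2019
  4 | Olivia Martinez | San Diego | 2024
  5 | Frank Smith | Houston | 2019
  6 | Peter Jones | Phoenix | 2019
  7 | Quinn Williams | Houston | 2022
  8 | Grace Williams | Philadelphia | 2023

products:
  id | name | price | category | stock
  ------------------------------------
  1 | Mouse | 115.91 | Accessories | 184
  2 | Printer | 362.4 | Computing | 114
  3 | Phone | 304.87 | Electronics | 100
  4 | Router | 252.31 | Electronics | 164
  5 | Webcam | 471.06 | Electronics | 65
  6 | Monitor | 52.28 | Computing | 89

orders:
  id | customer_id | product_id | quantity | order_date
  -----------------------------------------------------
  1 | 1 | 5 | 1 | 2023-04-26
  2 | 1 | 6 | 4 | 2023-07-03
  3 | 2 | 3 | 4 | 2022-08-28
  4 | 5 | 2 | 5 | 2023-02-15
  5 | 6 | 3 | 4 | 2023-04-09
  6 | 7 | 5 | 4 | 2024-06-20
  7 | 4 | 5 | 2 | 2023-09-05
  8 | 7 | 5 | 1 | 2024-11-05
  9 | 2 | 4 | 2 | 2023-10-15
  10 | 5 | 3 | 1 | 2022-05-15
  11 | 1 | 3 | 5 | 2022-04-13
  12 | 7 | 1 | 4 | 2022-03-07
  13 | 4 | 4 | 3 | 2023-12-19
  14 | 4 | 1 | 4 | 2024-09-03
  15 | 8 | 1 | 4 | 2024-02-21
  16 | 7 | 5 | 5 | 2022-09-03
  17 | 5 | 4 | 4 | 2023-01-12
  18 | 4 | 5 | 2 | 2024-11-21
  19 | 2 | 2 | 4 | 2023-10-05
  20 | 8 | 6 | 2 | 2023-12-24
SELECT MIN(price) FROM products WHERE category = 'Computing'

Execution result:
52.28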